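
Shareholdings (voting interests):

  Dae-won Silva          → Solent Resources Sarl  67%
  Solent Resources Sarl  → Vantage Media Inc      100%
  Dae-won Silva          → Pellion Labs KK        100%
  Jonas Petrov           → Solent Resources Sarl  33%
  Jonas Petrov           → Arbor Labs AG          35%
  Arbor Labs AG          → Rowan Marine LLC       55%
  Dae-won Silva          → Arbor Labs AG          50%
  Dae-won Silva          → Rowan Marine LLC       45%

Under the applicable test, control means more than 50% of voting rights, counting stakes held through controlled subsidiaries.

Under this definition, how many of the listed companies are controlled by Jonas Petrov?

0

Jonas's largest direct stake is 35% in Arbor, which does not meet the threshold.
Jonas controls 0 companies.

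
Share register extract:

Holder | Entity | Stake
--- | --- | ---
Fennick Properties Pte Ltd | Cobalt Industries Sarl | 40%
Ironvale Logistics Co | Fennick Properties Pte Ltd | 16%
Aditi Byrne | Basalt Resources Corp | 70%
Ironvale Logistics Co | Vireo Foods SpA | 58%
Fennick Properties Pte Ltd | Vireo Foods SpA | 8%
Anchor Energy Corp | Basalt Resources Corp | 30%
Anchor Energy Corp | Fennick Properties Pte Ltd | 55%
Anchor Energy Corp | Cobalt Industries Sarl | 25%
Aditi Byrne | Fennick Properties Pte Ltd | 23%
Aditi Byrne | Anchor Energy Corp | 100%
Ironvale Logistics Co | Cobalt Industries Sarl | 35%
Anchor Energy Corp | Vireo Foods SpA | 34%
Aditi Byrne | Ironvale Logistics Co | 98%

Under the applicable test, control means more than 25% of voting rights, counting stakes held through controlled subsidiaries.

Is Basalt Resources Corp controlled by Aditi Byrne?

Aditi holds 100% of Anchor, so Aditi controls Anchor.
Aditi and Anchor together hold 70% + 30% = 100% of Basalt, so Aditi controls Basalt.

Yes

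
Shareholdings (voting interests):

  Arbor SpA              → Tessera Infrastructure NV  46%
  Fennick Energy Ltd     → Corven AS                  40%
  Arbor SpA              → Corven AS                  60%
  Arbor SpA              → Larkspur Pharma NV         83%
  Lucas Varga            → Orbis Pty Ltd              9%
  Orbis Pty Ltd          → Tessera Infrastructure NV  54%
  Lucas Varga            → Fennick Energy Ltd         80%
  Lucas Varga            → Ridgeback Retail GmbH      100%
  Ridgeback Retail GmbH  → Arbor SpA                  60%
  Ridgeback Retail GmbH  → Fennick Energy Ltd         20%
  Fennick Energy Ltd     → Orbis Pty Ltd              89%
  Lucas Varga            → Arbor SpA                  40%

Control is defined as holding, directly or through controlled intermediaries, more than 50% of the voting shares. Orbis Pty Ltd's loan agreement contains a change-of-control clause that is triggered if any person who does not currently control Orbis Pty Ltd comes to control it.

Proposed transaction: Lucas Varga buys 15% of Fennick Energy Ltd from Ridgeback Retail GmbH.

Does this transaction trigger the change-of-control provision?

The purchase adds only to Lucas's holdings (Ridgeback's stake shrinks), so Lucas is the only person who could newly come to control Orbis.
Lucas holds 100% of Ridgeback, so Lucas controls Ridgeback.
Lucas and Ridgeback together hold 80% + 20% = 100% of Fennick, so Lucas controls Fennick.
Fennick and Lucas together hold 89% + 9% = 98% of Orbis, so Lucas controls Orbis.
So Lucas already controls Orbis before the transaction.
After the purchase, Lucas's direct stake in Fennick rises to 80% + 15% = 95%, and Ridgeback's stake falls to 5%.
Lucas controlled Orbis already, so this is not a new person acquiring control; every other person's position is unchanged or reduced.
No new person acquires control, so the clause is not triggered.

No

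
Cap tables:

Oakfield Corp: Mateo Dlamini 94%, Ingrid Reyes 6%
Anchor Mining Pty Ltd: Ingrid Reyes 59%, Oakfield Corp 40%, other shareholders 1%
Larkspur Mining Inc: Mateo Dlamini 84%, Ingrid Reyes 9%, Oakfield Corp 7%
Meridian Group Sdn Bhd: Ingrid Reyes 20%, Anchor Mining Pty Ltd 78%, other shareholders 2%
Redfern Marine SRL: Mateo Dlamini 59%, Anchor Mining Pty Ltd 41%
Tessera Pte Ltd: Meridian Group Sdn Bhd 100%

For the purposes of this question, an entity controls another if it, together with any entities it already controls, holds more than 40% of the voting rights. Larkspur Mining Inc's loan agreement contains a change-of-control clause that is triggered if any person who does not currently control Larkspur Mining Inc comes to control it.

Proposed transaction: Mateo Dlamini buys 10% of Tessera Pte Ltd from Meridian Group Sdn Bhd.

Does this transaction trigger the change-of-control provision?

No

The purchase adds only to Mateo's holdings (Meridian's stake shrinks), so Mateo is the only person who could newly come to control Larkspur.
Mateo holds 94% of Oakfield, so Mateo controls Oakfield.
Mateo and Oakfield together hold 84% + 7% = 91% of Larkspur, so Mateo controls Larkspur.
So Mateo already controls Larkspur before the transaction.
After the purchase, Mateo holds 10% of Tessera directly, and Meridian's stake falls to 90%.
Mateo controlled Larkspur already, so this is not a new person acquiring control; every other person's position is unchanged or reduced.
No new person acquires control, so the clause is not triggered.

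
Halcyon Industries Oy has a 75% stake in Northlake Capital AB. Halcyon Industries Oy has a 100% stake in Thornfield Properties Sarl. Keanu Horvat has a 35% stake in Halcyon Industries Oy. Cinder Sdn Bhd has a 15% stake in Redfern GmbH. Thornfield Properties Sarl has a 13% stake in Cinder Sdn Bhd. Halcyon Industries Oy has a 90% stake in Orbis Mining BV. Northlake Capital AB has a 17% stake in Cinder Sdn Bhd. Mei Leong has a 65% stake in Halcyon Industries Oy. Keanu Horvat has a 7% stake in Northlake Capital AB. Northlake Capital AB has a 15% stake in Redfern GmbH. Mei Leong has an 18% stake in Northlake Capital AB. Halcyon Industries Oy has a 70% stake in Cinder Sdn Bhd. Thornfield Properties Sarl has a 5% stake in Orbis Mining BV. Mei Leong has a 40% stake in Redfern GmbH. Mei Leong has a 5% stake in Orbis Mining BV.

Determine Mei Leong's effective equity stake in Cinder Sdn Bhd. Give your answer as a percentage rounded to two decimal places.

65.30%

Mei reaches Cinder along 4 paths.
Via Halcyon → Northlake: 65% × 75% × 17% = 8.2875%.
Via Northlake: 18% × 17% = 3.06%.
Via Halcyon: 65% × 70% = 45.5%.
Via Halcyon → Thornfield: 65% × 100% × 13% = 8.45%.
Total: 8.2875% + 3.06% + 45.5% + 8.45% = 65.2975%.
Rounded: 65.30%.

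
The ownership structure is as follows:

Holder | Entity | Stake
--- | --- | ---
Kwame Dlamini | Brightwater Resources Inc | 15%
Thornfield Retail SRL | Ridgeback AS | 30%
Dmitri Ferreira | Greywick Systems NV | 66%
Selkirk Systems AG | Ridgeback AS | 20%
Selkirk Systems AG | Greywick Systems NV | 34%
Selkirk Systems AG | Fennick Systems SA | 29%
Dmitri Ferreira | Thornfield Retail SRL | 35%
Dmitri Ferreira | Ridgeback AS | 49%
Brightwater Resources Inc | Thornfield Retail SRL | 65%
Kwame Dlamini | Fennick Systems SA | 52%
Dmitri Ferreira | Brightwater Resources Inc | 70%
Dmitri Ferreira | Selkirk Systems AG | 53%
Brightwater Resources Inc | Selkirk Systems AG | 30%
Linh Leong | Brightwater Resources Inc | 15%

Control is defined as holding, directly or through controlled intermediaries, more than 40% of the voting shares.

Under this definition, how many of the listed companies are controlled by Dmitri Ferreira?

5

Dmitri holds 70% of Brightwater, so Dmitri controls Brightwater.
Brightwater and Dmitri together hold 30% + 53% = 83% of Selkirk, so Dmitri controls Selkirk.
Dmitri and Brightwater together hold 35% + 65% = 100% of Thornfield, so Dmitri controls Thornfield.
Dmitri and Selkirk and Thornfield together hold 49% + 20% + 30% = 99% of Ridgeback, so Dmitri controls Ridgeback.
Selkirk and Dmitri together hold 34% + 66% = 100% of Greywick, so Dmitri controls Greywick.
No other company's threshold is met.
Dmitri controls 5 companies.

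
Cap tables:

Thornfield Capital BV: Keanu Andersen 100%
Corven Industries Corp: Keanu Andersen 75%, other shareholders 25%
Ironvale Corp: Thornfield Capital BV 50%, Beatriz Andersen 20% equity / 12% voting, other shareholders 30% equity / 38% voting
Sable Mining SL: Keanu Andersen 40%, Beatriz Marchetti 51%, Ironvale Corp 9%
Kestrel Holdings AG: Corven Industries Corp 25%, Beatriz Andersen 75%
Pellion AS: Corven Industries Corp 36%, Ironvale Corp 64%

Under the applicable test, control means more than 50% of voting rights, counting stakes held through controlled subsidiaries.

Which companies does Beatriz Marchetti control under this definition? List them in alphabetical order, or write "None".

Sable Mining SL

Beatriz Marchetti holds 51% of Sable, so Beatriz Marchetti controls Sable.
No other company's threshold is met.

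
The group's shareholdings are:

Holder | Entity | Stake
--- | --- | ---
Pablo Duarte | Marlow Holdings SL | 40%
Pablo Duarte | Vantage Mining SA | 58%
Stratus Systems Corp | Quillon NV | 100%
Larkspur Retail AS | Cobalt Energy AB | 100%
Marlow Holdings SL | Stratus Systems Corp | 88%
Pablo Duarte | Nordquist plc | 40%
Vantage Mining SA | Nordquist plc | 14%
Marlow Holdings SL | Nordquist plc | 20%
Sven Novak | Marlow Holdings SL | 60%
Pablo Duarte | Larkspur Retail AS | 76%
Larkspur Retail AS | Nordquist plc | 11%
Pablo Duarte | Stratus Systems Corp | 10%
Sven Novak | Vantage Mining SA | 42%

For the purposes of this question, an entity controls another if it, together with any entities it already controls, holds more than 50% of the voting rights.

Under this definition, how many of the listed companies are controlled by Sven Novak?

Sven holds 60% of Marlow, so Sven controls Marlow.
Marlow holds 88% of Stratus, so Sven controls Stratus.
Stratus holds 100% of Quillon, so Sven controls Quillon.
No other company's threshold is met.
Sven controls 3 companies.

3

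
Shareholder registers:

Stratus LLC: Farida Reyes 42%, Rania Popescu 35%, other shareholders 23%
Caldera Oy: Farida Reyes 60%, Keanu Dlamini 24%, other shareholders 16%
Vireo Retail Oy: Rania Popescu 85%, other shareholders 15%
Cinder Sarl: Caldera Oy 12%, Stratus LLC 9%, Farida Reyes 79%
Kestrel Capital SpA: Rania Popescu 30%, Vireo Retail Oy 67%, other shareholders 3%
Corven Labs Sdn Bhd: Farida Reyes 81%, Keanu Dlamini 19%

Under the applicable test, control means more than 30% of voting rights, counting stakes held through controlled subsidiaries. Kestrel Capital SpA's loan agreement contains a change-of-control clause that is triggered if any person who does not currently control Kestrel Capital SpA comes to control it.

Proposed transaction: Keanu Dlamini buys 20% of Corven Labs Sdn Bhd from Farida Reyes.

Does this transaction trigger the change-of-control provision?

No

The purchase adds only to Keanu's holdings (Farida's stake shrinks), so Keanu is the only person who could newly come to control Kestrel.
Keanu's largest direct stake is 24% in Caldera, which does not meet the threshold, so Keanu controls no company.
Neither Keanu nor any entity Keanu controls holds any voting interest in Kestrel.
So before the transaction, Keanu does not control Kestrel.
After the purchase, Keanu's direct stake in Corven rises to 19% + 20% = 39%, and Farida's stake falls to 61%.
Keanu holds 39% of Corven, so Keanu controls Corven.
After the transaction, neither Keanu nor any entity Keanu controls holds a voting interest in Kestrel, so Keanu still does not control it.
No new person acquires control, so the clause is not triggered.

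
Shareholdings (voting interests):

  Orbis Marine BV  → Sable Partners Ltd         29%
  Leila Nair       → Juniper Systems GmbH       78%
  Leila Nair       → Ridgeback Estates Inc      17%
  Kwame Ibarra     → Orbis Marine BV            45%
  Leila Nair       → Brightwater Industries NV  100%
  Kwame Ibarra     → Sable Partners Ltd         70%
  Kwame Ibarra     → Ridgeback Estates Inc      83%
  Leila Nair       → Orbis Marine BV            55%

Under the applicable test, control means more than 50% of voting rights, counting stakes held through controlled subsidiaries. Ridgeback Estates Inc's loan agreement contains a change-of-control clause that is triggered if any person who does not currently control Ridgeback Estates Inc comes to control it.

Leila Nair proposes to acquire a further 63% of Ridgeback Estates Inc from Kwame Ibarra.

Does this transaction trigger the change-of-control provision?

The purchase adds only to Leila's holdings (Kwame's stake shrinks), so Leila is the only person who could newly come to control Ridgeback.
Leila holds 55% of Orbis, so Leila controls Orbis.
Leila holds 78% of Juniper, so Leila controls Juniper.
Leila holds 100% of Brightwater, so Leila controls Brightwater.
In Ridgeback, Leila's side holds only 17%, not > 50%.
So before the transaction, Leila does not control Ridgeback.
After the purchase, Leila's direct stake in Ridgeback rises to 17% + 63% = 80%, and Kwame's stake falls to 20%.
Leila holds 80% of Ridgeback, so Leila controls Ridgeback.
Leila did not control Ridgeback before and does after, so the clause is triggered.

Yes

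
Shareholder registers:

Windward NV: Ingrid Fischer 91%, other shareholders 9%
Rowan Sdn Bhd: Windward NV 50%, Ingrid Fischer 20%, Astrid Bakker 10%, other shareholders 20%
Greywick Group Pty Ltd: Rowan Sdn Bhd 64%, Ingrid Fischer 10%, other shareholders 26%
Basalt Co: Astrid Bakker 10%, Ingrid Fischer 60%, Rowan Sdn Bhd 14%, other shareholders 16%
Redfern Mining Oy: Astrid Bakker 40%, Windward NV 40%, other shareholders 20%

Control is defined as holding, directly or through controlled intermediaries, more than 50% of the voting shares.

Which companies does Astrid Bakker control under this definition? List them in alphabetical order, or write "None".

None

Astrid's largest direct stake is 40% in Redfern, which does not meet the threshold.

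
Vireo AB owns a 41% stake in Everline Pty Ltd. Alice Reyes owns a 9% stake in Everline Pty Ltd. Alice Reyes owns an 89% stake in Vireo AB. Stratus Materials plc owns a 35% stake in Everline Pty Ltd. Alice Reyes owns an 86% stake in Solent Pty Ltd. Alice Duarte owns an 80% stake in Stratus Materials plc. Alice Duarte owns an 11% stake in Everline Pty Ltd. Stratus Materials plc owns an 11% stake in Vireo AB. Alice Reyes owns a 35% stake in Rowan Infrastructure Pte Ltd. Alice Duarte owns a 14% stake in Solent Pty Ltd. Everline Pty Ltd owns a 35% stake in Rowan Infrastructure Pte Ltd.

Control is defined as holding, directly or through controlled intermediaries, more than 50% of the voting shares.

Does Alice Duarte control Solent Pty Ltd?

Alice Duarte holds 80% of Stratus, so Alice Duarte controls Stratus.
In Solent, Alice Duarte's side holds only 14%, not > 50%.
So Alice Duarte does not control Solent.

No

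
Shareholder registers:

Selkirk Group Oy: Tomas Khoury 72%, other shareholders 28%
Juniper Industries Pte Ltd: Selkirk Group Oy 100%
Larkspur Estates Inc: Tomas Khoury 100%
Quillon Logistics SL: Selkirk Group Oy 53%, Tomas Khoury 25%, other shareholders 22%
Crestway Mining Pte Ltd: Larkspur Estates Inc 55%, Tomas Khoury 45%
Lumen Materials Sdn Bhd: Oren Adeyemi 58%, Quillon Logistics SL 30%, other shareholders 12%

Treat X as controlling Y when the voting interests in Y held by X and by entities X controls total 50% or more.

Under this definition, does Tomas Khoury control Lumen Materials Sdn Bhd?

No

Tomas holds 72% of Selkirk, so Tomas controls Selkirk.
Selkirk holds 100% of Juniper, so Tomas controls Juniper.
Tomas holds 100% of Larkspur, so Tomas controls Larkspur.
Selkirk and Tomas together hold 53% + 25% = 78% of Quillon, so Tomas controls Quillon.
Larkspur and Tomas together hold 55% + 45% = 100% of Crestway, so Tomas controls Crestway.
In Lumen, Tomas's side holds only 30%, not ≥ 50%.
So Tomas does not control Lumen.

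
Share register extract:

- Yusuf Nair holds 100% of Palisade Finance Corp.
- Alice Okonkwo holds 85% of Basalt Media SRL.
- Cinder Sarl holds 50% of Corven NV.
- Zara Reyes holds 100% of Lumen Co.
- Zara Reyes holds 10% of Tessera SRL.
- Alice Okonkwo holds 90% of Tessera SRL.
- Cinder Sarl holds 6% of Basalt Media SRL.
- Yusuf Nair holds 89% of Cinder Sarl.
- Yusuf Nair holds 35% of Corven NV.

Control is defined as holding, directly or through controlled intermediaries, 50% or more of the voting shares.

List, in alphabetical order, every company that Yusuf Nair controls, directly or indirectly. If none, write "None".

Cinder Sarl, Corven NV, Palisade Finance Corp

Yusuf holds 89% of Cinder, so Yusuf controls Cinder.
Yusuf and Cinder together hold 35% + 50% = 85% of Corven, so Yusuf controls Corven.
Yusuf holds 100% of Palisade, so Yusuf controls Palisade.
No other company's threshold is met.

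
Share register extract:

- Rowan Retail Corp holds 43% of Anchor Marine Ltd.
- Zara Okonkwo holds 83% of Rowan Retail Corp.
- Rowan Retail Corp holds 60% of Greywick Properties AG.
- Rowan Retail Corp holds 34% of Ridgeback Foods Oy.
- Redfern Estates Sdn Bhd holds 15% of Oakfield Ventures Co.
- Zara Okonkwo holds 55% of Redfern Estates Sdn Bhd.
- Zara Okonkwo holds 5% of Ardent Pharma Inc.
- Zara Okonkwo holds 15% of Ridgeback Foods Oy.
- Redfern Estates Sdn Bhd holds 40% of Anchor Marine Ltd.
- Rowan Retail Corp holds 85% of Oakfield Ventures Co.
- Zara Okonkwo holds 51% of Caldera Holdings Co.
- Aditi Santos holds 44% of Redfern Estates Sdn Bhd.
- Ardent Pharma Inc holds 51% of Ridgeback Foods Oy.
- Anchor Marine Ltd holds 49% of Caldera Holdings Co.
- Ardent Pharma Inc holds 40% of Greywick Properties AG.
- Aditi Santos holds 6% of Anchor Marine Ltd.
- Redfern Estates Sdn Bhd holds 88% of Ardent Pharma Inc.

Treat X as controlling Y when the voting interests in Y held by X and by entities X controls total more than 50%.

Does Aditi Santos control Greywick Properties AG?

No

Aditi's largest direct stake is 44% in Redfern, which does not meet the threshold, so Aditi controls no company.
Neither Aditi nor any entity Aditi controls holds any voting interest in Greywick.
So Aditi does not control Greywick.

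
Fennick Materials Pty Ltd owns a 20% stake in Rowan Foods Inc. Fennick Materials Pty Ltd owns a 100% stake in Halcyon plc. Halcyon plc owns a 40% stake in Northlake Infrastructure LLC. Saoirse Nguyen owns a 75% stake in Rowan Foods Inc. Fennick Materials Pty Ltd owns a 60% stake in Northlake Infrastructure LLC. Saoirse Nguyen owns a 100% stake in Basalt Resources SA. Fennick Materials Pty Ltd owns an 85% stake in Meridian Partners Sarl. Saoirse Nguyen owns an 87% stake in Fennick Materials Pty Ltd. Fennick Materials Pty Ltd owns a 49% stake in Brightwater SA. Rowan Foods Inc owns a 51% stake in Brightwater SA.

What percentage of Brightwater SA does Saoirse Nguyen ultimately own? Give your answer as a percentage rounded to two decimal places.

89.75%

Saoirse reaches Brightwater along 3 paths.
Via Fennick → Rowan: 87% × 20% × 51% = 8.874%.
Via Rowan: 75% × 51% = 38.25%.
Via Fennick: 87% × 49% = 42.63%.
Total: 8.874% + 38.25% + 42.63% = 89.754%.
Rounded: 89.75%.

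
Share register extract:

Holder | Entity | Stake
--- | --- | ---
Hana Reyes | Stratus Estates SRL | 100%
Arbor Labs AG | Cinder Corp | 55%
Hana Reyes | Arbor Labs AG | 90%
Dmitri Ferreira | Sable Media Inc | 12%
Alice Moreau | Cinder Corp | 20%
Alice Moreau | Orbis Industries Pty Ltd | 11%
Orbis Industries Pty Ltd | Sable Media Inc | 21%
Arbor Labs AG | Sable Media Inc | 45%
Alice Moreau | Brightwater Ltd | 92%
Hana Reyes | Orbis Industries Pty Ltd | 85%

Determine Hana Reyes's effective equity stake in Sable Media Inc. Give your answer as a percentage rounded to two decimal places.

58.35%

Hana reaches Sable along 2 paths.
Via Arbor: 90% × 45% = 40.5%.
Via Orbis: 85% × 21% = 17.85%.
Total: 40.5% + 17.85% = 58.35%.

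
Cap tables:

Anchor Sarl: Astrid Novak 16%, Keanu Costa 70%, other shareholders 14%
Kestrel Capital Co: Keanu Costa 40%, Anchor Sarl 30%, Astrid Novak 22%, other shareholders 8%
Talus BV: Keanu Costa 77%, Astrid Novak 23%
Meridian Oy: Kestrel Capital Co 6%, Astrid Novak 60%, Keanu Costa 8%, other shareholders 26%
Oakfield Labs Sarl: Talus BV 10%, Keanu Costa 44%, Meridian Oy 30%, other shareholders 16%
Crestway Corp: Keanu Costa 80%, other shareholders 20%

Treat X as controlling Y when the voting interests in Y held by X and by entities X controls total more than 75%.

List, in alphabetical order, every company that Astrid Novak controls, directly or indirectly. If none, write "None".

Astrid's largest direct stake is 60% in Meridian, which does not meet the threshold.

None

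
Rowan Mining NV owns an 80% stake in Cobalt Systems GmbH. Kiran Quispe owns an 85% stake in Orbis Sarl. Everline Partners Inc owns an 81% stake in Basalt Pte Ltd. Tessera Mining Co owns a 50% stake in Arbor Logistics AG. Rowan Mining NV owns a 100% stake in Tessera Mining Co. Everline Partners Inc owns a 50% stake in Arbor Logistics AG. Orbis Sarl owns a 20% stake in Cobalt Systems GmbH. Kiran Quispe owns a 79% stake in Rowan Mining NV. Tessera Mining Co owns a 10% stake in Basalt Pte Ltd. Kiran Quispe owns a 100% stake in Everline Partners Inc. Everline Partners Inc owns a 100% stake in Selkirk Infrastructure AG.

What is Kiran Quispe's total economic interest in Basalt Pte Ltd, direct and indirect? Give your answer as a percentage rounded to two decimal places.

Kiran reaches Basalt along 2 paths.
Via Rowan → Tessera: 79% × 100% × 10% = 7.9%.
Via Everline: 100% × 81% = 81%.
Total: 7.9% + 81% = 88.9%.
Rounded: 88.90%.

88.90%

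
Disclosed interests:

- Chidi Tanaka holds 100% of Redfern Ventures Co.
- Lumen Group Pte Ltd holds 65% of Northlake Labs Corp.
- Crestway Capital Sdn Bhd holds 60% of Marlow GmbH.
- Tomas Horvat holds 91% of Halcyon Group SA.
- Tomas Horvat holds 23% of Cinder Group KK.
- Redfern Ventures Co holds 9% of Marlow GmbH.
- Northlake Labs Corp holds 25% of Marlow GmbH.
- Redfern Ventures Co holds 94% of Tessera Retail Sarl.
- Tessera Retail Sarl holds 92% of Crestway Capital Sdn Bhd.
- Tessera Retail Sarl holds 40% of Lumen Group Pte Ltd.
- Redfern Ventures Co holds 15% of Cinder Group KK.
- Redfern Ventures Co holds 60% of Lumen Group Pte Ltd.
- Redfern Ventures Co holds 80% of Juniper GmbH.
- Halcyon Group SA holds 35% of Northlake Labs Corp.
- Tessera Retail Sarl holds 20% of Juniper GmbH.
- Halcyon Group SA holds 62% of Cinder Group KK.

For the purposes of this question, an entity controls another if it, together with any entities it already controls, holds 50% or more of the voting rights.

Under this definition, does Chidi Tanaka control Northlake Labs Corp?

Chidi holds 100% of Redfern, so Chidi controls Redfern.
Redfern holds 94% of Tessera, so Chidi controls Tessera.
Tessera and Redfern together hold 40% + 60% = 100% of Lumen, so Chidi controls Lumen.
Lumen holds 65% of Northlake, so Chidi controls Northlake.

Yes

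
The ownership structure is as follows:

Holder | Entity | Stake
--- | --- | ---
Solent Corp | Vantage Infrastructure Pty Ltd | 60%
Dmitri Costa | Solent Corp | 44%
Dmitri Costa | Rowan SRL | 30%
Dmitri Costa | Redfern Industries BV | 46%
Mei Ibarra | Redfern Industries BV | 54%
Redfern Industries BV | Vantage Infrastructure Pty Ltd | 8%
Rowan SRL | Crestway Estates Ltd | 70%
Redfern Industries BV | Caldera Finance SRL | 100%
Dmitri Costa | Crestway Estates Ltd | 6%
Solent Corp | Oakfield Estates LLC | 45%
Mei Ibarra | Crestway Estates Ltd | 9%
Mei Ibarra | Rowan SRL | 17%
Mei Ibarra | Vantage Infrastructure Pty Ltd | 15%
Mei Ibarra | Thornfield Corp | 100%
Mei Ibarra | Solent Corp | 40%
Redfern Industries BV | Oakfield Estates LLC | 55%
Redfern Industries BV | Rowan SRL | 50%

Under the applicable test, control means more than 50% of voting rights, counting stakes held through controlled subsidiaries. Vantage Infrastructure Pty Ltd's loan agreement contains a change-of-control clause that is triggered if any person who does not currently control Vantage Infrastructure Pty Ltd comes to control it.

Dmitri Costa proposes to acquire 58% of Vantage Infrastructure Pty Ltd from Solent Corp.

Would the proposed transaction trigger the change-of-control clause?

Yes

The purchase adds only to Dmitri's holdings (Solent's stake shrinks), so Dmitri is the only person who could newly come to control Vantage.
Dmitri's largest direct stake is 46% in Redfern, which does not meet the threshold, so Dmitri controls no company.
Neither Dmitri nor any entity Dmitri controls holds any voting interest in Vantage.
So before the transaction, Dmitri does not control Vantage.
After the purchase, Dmitri holds 58% of Vantage directly, and Solent's stake falls to 2%.
Dmitri holds 58% of Vantage, so Dmitri controls Vantage.
Dmitri did not control Vantage before and does after, so the clause is triggered.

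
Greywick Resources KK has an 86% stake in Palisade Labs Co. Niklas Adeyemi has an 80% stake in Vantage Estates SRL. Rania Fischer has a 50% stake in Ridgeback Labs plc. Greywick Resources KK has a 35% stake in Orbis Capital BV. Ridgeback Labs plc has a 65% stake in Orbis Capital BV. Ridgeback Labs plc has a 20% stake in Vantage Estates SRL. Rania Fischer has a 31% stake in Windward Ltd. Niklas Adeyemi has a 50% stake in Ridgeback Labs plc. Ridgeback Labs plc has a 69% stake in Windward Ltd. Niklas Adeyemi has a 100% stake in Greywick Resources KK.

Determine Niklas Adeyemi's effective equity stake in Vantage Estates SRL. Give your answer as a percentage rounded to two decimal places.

90.00%

Niklas reaches Vantage along 2 paths.
Direct stake: 80% = 80%.
Via Ridgeback: 50% × 20% = 10%.
Total: 80% + 10% = 90%.
Rounded: 90.00%.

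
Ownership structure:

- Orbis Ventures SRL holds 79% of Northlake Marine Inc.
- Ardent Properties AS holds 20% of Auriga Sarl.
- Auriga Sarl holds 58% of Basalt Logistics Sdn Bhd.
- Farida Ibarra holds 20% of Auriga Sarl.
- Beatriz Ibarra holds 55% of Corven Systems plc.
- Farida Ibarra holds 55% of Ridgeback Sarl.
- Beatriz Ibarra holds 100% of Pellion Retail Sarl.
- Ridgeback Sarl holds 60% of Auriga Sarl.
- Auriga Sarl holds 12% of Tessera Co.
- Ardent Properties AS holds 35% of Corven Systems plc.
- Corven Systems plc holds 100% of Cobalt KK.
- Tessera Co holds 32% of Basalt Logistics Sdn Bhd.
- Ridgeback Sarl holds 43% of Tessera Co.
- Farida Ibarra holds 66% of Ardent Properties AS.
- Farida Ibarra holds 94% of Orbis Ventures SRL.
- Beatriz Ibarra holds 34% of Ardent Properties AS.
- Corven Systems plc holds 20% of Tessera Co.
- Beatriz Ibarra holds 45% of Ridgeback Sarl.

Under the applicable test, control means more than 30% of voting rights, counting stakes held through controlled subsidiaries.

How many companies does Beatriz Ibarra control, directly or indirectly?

Beatriz holds 45% of Ridgeback, so Beatriz controls Ridgeback.
Beatriz holds 34% of Ardent, so Beatriz controls Ardent.
Beatriz and Ardent together hold 55% + 35% = 90% of Corven, so Beatriz controls Corven.
Ridgeback and Ardent together hold 60% + 20% = 80% of Auriga, so Beatriz controls Auriga.
Auriga and Ridgeback and Corven together hold 12% + 43% + 20% = 75% of Tessera, so Beatriz controls Tessera.
Beatriz holds 100% of Pellion, so Beatriz controls Pellion.
Tessera and Auriga together hold 32% + 58% = 90% of Basalt, so Beatriz controls Basalt.
Corven holds 100% of Cobalt, so Beatriz controls Cobalt.
No other company's threshold is met.
Beatriz controls 8 companies.

8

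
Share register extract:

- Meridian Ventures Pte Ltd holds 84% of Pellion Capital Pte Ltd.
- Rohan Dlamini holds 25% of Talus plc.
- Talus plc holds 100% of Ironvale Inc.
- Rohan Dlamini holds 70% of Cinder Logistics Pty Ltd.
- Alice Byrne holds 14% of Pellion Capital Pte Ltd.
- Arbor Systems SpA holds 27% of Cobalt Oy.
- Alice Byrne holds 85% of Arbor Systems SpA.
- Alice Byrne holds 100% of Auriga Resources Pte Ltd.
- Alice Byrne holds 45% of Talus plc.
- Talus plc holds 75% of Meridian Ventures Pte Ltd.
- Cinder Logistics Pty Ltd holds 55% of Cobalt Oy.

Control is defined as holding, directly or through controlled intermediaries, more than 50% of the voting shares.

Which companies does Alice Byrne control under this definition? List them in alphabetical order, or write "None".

Alice holds 85% of Arbor, so Alice controls Arbor.
Alice holds 100% of Auriga, so Alice controls Auriga.
No other company's threshold is met.

Arbor Systems SpA, Auriga Resources Pte Ltd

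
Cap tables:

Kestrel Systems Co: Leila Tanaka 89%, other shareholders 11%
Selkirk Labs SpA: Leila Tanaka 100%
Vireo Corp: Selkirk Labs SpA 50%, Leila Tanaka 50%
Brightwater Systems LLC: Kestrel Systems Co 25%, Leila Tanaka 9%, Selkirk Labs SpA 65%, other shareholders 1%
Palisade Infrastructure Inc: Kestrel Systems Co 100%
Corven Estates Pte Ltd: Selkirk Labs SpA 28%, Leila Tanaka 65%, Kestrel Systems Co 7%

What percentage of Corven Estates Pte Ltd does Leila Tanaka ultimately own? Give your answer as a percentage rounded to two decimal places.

Leila reaches Corven along 3 paths.
Via Selkirk: 100% × 28% = 28%.
Direct stake: 65% = 65%.
Via Kestrel: 89% × 7% = 6.23%.
Total: 28% + 65% + 6.23% = 99.23%.

99.23%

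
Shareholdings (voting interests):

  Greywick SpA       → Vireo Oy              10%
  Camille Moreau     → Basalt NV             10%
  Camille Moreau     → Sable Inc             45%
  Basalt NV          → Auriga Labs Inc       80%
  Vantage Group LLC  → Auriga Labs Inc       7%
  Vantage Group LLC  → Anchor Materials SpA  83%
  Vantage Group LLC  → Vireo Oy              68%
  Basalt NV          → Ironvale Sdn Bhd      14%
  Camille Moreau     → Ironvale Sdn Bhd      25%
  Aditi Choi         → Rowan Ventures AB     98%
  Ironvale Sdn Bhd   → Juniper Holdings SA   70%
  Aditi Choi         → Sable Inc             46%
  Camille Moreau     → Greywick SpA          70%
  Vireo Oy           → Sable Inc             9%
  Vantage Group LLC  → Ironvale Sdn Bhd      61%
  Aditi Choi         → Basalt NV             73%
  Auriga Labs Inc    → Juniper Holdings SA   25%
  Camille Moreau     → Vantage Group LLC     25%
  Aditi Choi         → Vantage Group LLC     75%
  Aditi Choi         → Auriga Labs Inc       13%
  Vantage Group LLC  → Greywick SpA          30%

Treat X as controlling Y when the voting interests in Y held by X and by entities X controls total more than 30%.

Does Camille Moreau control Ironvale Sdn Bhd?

No

Camille holds 70% of Greywick, so Camille controls Greywick.
Camille holds 45% of Sable, so Camille controls Sable.
In Ironvale, Camille's side holds only 25%, not > 30%.
So Camille does not control Ironvale.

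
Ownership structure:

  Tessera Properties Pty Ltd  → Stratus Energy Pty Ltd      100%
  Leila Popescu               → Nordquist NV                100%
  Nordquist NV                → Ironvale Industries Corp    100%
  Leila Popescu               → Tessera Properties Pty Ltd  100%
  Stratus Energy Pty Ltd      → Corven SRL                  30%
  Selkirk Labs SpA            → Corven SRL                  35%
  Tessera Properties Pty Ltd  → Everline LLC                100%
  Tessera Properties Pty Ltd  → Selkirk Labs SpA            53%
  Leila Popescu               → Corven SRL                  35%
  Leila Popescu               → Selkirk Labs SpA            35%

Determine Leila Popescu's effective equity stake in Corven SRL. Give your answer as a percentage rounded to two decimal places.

95.80%

Leila reaches Corven along 4 paths.
Via Tessera → Stratus: 100% × 100% × 30% = 30%.
Direct stake: 35% = 35%.
Via Selkirk: 35% × 35% = 12.25%.
Via Tessera → Selkirk: 100% × 53% × 35% = 18.55%.
Total: 30% + 35% + 12.25% + 18.55% = 95.8%.
Rounded: 95.80%.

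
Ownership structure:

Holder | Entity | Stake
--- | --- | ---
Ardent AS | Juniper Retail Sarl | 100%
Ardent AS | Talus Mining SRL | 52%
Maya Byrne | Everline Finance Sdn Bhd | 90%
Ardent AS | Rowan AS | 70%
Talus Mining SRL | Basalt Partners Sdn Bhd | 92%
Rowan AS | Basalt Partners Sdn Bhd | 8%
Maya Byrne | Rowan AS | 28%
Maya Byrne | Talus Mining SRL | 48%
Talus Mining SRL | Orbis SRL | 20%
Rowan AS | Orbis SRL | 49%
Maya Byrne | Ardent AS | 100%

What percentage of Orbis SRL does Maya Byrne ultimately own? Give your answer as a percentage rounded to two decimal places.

68.02%

Maya reaches Orbis along 4 paths.
Via Talus: 48% × 20% = 9.6%.
Via Ardent → Talus: 100% × 52% × 20% = 10.4%.
Via Rowan: 28% × 49% = 13.72%.
Via Ardent → Rowan: 100% × 70% × 49% = 34.3%.
Total: 9.6% + 10.4% + 13.72% + 34.3% = 68.02%.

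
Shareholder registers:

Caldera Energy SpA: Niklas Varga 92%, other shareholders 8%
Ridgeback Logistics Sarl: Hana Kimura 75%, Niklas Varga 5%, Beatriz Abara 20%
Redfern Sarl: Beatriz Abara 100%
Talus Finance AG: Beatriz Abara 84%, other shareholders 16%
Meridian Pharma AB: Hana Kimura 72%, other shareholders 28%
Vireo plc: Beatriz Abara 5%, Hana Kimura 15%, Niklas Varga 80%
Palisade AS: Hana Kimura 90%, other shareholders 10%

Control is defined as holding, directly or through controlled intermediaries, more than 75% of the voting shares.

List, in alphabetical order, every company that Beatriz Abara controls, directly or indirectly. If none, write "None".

Redfern Sarl, Talus Finance AG

Beatriz holds 100% of Redfern, so Beatriz controls Redfern.
Beatriz holds 84% of Talus, so Beatriz controls Talus.
No other company's threshold is met.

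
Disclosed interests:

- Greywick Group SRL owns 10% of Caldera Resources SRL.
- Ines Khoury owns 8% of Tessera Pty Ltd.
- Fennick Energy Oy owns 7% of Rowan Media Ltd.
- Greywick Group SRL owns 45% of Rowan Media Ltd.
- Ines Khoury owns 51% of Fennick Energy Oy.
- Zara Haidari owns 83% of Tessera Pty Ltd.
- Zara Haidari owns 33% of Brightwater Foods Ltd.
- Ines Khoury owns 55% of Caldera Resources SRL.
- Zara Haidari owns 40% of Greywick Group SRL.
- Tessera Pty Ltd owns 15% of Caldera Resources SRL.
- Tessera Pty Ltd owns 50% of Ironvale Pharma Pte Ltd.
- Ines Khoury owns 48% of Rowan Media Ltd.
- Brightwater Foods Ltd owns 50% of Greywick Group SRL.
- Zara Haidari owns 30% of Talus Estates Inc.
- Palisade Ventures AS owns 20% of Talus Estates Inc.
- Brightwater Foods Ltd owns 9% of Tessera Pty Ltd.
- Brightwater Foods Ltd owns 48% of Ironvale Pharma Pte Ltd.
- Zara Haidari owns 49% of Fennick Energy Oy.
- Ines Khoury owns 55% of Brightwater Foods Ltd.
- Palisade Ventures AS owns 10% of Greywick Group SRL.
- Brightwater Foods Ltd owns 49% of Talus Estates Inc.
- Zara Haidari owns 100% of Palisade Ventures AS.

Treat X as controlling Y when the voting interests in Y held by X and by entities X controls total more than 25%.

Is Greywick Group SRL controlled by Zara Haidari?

Yes

Zara holds 33% of Brightwater, so Zara controls Brightwater.
Zara holds 100% of Palisade, so Zara controls Palisade.
Palisade and Zara and Brightwater together hold 10% + 40% + 50% = 100% of Greywick, so Zara controls Greywick.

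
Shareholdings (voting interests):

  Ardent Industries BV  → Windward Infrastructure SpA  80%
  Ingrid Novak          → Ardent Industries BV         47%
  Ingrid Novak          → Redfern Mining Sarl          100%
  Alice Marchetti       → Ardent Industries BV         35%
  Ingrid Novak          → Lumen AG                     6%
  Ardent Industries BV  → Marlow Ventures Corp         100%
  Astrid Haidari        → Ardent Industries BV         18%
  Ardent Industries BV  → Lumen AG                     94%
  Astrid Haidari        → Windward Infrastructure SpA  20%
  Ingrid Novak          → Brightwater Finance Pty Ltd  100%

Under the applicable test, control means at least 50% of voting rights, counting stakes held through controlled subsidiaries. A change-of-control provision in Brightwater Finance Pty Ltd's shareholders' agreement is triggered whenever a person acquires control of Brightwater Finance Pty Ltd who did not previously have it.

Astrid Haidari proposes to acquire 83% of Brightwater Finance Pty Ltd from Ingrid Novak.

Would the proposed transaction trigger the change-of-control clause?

Yes

The purchase adds only to Astrid's holdings (Ingrid's stake shrinks), so Astrid is the only person who could newly come to control Brightwater.
Astrid's largest direct stake is 20% in Windward, which does not meet the threshold, so Astrid controls no company.
Neither Astrid nor any entity Astrid controls holds any voting interest in Brightwater.
So before the transaction, Astrid does not control Brightwater.
After the purchase, Astrid holds 83% of Brightwater directly, and Ingrid's stake falls to 17%.
Astrid holds 83% of Brightwater, so Astrid controls Brightwater.
Astrid did not control Brightwater before and does after, so the clause is triggered.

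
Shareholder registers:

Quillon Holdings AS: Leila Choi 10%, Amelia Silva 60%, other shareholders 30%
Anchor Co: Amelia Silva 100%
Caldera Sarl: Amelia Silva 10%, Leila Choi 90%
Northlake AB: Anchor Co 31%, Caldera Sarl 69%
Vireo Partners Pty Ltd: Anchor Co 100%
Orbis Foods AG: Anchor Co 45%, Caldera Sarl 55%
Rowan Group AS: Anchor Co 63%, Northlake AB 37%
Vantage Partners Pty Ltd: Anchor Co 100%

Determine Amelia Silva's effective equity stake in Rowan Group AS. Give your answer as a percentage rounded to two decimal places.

77.02%

Amelia reaches Rowan along 3 paths.
Via Anchor: 100% × 63% = 63%.
Via Anchor → Northlake: 100% × 31% × 37% = 11.47%.
Via Caldera → Northlake: 10% × 69% × 37% = 2.553%.
Total: 63% + 11.47% + 2.553% = 77.023%.
Rounded: 77.02%.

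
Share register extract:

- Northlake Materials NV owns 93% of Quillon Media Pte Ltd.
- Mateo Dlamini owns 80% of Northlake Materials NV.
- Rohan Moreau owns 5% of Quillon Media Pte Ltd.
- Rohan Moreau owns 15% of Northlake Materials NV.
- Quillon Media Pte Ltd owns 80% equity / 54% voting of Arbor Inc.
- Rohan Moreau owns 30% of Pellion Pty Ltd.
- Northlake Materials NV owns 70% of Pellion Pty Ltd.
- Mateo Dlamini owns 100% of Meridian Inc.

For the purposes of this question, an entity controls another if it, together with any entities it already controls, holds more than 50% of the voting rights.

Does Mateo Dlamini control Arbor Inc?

Mateo holds 80% of Northlake, so Mateo controls Northlake.
Northlake holds 93% of Quillon, so Mateo controls Quillon.
Quillon holds 54% of Arbor, so Mateo controls Arbor.

Yes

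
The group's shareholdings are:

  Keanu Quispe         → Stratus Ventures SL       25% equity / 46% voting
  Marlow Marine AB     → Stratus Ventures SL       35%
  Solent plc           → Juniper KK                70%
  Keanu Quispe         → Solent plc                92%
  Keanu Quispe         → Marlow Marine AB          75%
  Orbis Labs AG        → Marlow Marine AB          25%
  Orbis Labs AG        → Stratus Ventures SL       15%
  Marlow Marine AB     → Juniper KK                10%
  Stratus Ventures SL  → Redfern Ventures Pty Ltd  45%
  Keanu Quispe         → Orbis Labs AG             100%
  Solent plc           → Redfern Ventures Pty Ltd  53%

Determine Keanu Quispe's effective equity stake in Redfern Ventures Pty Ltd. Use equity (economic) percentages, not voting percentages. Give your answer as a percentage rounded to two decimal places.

Keanu reaches Redfern along 5 paths.
Via Solent: 92% × 53% = 48.76%.
Via Orbis → Stratus: 100% × 15% × 45% = 6.75%.
Via Orbis → Marlow → Stratus: 100% × 25% × 35% × 45% = 3.9375%.
Via Marlow → Stratus: 75% × 35% × 45% = 11.8125%.
Via Stratus: 25% × 45% = 11.25%.
Total: 48.76% + 6.75% + 3.9375% + 11.8125% + 11.25% = 82.51%.

82.51%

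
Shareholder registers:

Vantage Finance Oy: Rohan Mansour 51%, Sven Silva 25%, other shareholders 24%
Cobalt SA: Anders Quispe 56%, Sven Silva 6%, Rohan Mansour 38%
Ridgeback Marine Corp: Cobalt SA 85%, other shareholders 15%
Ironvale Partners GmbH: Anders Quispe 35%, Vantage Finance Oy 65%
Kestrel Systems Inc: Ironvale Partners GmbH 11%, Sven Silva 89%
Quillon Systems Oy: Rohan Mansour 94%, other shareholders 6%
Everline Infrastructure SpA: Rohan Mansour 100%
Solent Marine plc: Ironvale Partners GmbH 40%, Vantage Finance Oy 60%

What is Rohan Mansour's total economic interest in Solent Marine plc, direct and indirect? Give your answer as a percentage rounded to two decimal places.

43.86%

Rohan reaches Solent along 2 paths.
Via Vantage → Ironvale: 51% × 65% × 40% = 13.26%.
Via Vantage: 51% × 60% = 30.6%.
Total: 13.26% + 30.6% = 43.86%.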